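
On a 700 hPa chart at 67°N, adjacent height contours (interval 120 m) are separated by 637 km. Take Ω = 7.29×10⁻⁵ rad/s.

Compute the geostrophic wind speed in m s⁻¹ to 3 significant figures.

Coriolis parameter at 67°N:
f = 2Ω sin φ = 2 × 7.29×10⁻⁵ × sin 67° = 1.34×10⁻⁴ s⁻¹
Height gradient: |∂Z/∂n| = 120 m / 637000 m = 1.88×10⁻⁴
On a pressure surface, geostrophic balance gives V_g = (g/f)|∂Z/∂n|:
V_g = 9.81 × 1.88×10⁻⁴ / 1.34×10⁻⁴ = 13.8 m/s

13.8 m s⁻¹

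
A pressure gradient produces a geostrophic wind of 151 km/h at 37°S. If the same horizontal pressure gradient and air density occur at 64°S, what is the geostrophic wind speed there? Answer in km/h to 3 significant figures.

With the same pressure gradient and density, V_g ∝ 1/f ∝ 1/sin φ.
V₂ = V₁ · sin φ₁ / sin φ₂ = 151 × sin 37° / sin 64°
V₂ = 151 × 0.6018/0.8988 = 101 km/h

101 km/h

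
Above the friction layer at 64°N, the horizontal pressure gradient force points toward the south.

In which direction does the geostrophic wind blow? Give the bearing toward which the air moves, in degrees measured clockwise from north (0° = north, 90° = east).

The pressure-gradient force points toward the south (bearing 180°).
Geostrophic balance: in the Northern Hemisphere the Coriolis force deflects motion to the right, so the geostrophic wind blows 90° to the right of the pressure-gradient force (low pressure on the left).
Rotating 180° by 90° clockwise gives 270° — the wind blows toward the west.

270°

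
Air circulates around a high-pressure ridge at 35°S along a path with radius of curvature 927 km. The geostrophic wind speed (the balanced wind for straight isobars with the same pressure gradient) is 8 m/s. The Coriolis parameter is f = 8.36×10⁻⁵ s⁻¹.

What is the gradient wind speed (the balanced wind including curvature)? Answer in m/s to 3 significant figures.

9.06 m/s

Around a high, pressure-gradient force acts outward with centrifugal, so Coriolis balances both:
fV = (1/ρ)|∂P/∂n| + V²/R  →  V² − fR·V + fR·V_g = 0
With fR = 8.36×10⁻⁵ × 927×10³ m = 77.5 m/s:
V = [fR − √((fR)² − 4 fR V_g)]/2 = [77.5 − √(77.5² − 4×77.5×8)]/2 = 9.06 m/s
Supergeostrophic (V > V_g = 8 m/s), as expected around a high.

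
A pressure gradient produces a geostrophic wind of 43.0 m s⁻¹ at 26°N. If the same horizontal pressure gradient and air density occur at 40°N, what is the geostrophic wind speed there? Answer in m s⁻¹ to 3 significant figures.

With the same pressure gradient and density, V_g ∝ 1/f ∝ 1/sin φ.
V₂ = V₁ · sin φ₁ / sin φ₂ = 43.0 × sin 26° / sin 40°
V₂ = 43.0 × 0.4384/0.6428 = 29.3 m s⁻¹

29.3 m s⁻¹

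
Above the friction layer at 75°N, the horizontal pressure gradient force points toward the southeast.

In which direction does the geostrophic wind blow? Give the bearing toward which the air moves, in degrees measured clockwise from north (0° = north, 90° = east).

225°

The pressure-gradient force points toward the southeast (bearing 135°).
Geostrophic balance: in the Northern Hemisphere the Coriolis force deflects motion to the right, so the geostrophic wind blows 90° to the right of the pressure-gradient force (low pressure on the left).
Rotating 135° by 90° clockwise gives 225° — the wind blows toward the southwest.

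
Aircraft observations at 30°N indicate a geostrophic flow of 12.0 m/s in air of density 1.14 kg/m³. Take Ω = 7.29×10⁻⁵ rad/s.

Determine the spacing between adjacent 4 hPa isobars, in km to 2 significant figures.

Coriolis parameter at 30°N:
f = 2Ω sin φ = 2 × 7.29×10⁻⁵ × sin 30° = 7.29×10⁻⁵ s⁻¹
Geostrophic balance rearranged: |∂P/∂n| = f ρ V_g
|∂P/∂n| = 7.29×10⁻⁵ × 1.14 × 12.0 = 9.97×10⁻⁴ Pa/m
Isobar spacing: Δn = ΔP/|∂P/∂n| = 400 Pa / 9.97×10⁻⁴ Pa/m = 401094 m ≈ 400 km

400 km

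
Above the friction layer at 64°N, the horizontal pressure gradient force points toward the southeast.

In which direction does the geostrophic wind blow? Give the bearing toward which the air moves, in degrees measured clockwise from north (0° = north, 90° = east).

225°

The pressure-gradient force points toward the southeast (bearing 135°).
Geostrophic balance: in the Northern Hemisphere the Coriolis force deflects motion to the right, so the geostrophic wind blows 90° to the right of the pressure-gradient force (low pressure on the left).
Rotating 135° by 90° clockwise gives 225° — the wind blows toward the southwest.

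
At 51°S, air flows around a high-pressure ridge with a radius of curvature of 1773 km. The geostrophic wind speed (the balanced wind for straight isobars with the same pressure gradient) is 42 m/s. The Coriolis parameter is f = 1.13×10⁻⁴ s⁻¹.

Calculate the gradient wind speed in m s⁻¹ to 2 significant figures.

Around a high, pressure-gradient force acts outward with centrifugal, so Coriolis balances both:
fV = (1/ρ)|∂P/∂n| + V²/R  →  V² − fR·V + fR·V_g = 0
With fR = 1.13×10⁻⁴ × 1773×10³ m = 200 m/s:
V = [fR − √((fR)² − 4 fR V_g)]/2 = [200 − √(200² − 4×200×42)]/2 = 59.9 m/s
Supergeostrophic (V > V_g = 42 m/s), as expected around a high.

60 m s⁻¹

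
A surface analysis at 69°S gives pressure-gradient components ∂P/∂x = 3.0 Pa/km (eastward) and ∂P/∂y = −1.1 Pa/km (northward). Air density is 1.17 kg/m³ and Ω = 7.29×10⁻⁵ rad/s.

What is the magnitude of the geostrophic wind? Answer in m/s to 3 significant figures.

20.1 m/s

Coriolis parameter at 69°S:
f = 2Ω sin φ = 2 × 7.29×10⁻⁵ × sin 69° = 1.36×10⁻⁴ s⁻¹
In the Southern Hemisphere f is negative: f = −1.36×10⁻⁴ s⁻¹.
Component geostrophic relations (x east, y north):
u_g = −(1/(fρ)) ∂P/∂y,  v_g = (1/(fρ)) ∂P/∂x
u_g = −(−1.1×10⁻³)/(−1.36×10⁻⁴ × 1.17) = −6.91 m/s;  v_g = (3.0×10⁻³)/(−1.36×10⁻⁴ × 1.17) = −18.8 m/s
|V_g| = √(u_g² + v_g²) = 20.1 m/s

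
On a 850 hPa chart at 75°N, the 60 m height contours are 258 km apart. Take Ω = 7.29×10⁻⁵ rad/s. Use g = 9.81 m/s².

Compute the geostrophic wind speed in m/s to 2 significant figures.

Coriolis parameter at 75°N:
f = 2Ω sin φ = 2 × 7.29×10⁻⁵ × sin 75° = 1.41×10⁻⁴ s⁻¹
Height gradient: |∂Z/∂n| = 60 m / 258000 m = 2.33×10⁻⁴
On a pressure surface, geostrophic balance gives V_g = (g/f)|∂Z/∂n|:
V_g = 9.81 × 2.33×10⁻⁴ / 1.41×10⁻⁴ = 16.2 m/s

16 m/s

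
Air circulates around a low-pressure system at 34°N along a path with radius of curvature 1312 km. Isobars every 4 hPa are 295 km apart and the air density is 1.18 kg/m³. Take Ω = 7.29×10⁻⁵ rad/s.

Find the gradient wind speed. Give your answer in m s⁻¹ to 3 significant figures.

12.6 m s⁻¹

Coriolis parameter at 34°N:
f = 2Ω sin φ = 2 × 7.29×10⁻⁵ × sin 34° = 8.15×10⁻⁵ s⁻¹
Pressure gradient: |∂P/∂n| = 400 Pa / 295000 m = 1.36×10⁻³ Pa/m
Geostrophic speed: V_g = |∂P/∂n|/(fρ) = 1.36×10⁻³/(8.15×10⁻⁵ × 1.18) = 14.1 m/s
Around a low, centrifugal force acts outward with Coriolis, so pressure-gradient force balances both:
(1/ρ)|∂P/∂n| = fV + V²/R  →  V² + fR·V − fR·V_g = 0
With fR = 8.15×10⁻⁵ × 1312×10³ m = 107 m/s:
V = [−fR + √((fR)² + 4 fR V_g)]/2 = [−107 + √(107² + 4×107×14.1)]/2 = 12.6 m/s
Subgeostrophic (V < V_g = 14.1 m/s), as expected around a low.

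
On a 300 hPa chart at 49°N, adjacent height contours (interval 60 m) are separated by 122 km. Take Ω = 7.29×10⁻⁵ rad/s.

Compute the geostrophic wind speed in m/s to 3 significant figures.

43.8 m/s

Coriolis parameter at 49°N:
f = 2Ω sin φ = 2 × 7.29×10⁻⁵ × sin 49° = 1.10×10⁻⁴ s⁻¹
Height gradient: |∂Z/∂n| = 60 m / 122000 m = 4.92×10⁻⁴
On a pressure surface, geostrophic balance gives V_g = (g/f)|∂Z/∂n|:
V_g = 9.81 × 4.92×10⁻⁴ / 1.10×10⁻⁴ = 43.8 m/s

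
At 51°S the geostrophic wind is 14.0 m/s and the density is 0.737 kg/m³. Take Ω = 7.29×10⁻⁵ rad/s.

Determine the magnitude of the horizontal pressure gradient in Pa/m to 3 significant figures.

1.17×10⁻³ Pa/m

Coriolis parameter at 51°S:
f = 2Ω sin φ = 2 × 7.29×10⁻⁵ × sin 51° = 1.13×10⁻⁴ s⁻¹
Geostrophic balance rearranged: |∂P/∂n| = f ρ V_g
|∂P/∂n| = 1.13×10⁻⁴ × 0.737 × 14.0 = 1.17×10⁻³ Pa/m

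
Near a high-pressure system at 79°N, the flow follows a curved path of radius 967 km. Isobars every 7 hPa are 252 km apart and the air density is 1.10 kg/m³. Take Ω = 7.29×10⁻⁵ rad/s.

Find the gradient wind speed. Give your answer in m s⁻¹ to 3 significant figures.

20.8 m s⁻¹

Coriolis parameter at 79°N:
f = 2Ω sin φ = 2 × 7.29×10⁻⁵ × sin 79° = 1.43×10⁻⁴ s⁻¹
Pressure gradient: |∂P/∂n| = 700 Pa / 252000 m = 2.78×10⁻³ Pa/m
Geostrophic speed: V_g = |∂P/∂n|/(fρ) = 2.78×10⁻³/(1.43×10⁻⁴ × 1.10) = 17.6 m/s
Around a high, pressure-gradient force acts outward with centrifugal, so Coriolis balances both:
fV = (1/ρ)|∂P/∂n| + V²/R  →  V² − fR·V + fR·V_g = 0
With fR = 1.43×10⁻⁴ × 967×10³ m = 138 m/s:
V = [fR − √((fR)² − 4 fR V_g)]/2 = [138 − √(138² − 4×138×17.6)]/2 = 20.8 m/s
Supergeostrophic (V > V_g = 17.6 m/s), as expected around a high.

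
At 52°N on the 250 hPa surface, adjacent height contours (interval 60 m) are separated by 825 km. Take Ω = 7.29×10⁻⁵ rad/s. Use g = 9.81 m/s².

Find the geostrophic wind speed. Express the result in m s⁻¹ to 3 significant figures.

6.21 m s⁻¹

Coriolis parameter at 52°N:
f = 2Ω sin φ = 2 × 7.29×10⁻⁵ × sin 52° = 1.15×10⁻⁴ s⁻¹
Height gradient: |∂Z/∂n| = 60 m / 825000 m = 7.27×10⁻⁵
On a pressure surface, geostrophic balance gives V_g = (g/f)|∂Z/∂n|:
V_g = 9.81 × 7.27×10⁻⁵ / 1.15×10⁻⁴ = 6.21 m/s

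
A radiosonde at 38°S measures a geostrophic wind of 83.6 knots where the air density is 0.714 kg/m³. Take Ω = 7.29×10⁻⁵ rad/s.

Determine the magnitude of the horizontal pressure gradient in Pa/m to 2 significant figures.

2.8×10⁻³ Pa/m

Coriolis parameter at 38°S:
f = 2Ω sin φ = 2 × 7.29×10⁻⁵ × sin 38° = 8.98×10⁻⁵ s⁻¹
Wind speed in SI: 83.6 knots = 43.0 m/s
Geostrophic balance rearranged: |∂P/∂n| = f ρ V_g
|∂P/∂n| = 8.98×10⁻⁵ × 0.714 × 43.0 = 2.76×10⁻³ Pa/m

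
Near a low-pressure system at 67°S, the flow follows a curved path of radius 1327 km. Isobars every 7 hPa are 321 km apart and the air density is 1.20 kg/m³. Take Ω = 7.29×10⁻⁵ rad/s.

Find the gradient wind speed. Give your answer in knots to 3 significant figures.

Coriolis parameter at 67°S:
f = 2Ω sin φ = 2 × 7.29×10⁻⁵ × sin 67° = 1.34×10⁻⁴ s⁻¹
Pressure gradient: |∂P/∂n| = 700 Pa / 321000 m = 2.18×10⁻³ Pa/m
Geostrophic speed: V_g = |∂P/∂n|/(fρ) = 2.18×10⁻³/(1.34×10⁻⁴ × 1.20) = 13.5 m/s
Around a low, centrifugal force acts outward with Coriolis, so pressure-gradient force balances both:
(1/ρ)|∂P/∂n| = fV + V²/R  →  V² + fR·V − fR·V_g = 0
With fR = 1.34×10⁻⁴ × 1327×10³ m = 178 m/s:
V = [−fR + √((fR)² + 4 fR V_g)]/2 = [−178 + √(178² + 4×178×13.5)]/2 = 12.6 m/s
Subgeostrophic (V < V_g = 13.5 m/s), as expected around a low.
Converting: 12.6 m/s × 1.944 = 24.6 knots

24.6 knots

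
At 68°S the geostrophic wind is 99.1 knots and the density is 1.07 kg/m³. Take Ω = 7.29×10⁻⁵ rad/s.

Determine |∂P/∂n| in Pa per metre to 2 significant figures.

7.4×10⁻³ Pa/m

Coriolis parameter at 68°S:
f = 2Ω sin φ = 2 × 7.29×10⁻⁵ × sin 68° = 1.35×10⁻⁴ s⁻¹
Wind speed in SI: 99.1 knots = 51.0 m/s
Geostrophic balance rearranged: |∂P/∂n| = f ρ V_g
|∂P/∂n| = 1.35×10⁻⁴ × 1.07 × 51.0 = 7.37×10⁻³ Pa/m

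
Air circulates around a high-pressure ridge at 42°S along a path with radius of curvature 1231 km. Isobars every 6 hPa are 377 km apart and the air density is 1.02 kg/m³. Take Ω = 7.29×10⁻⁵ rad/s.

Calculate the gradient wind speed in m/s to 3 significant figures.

19.0 m/s

Coriolis parameter at 42°S:
f = 2Ω sin φ = 2 × 7.29×10⁻⁵ × sin 42° = 9.76×10⁻⁵ s⁻¹
Pressure gradient: |∂P/∂n| = 600 Pa / 377000 m = 1.59×10⁻³ Pa/m
Geostrophic speed: V_g = |∂P/∂n|/(fρ) = 1.59×10⁻³/(9.76×10⁻⁵ × 1.02) = 16.0 m/s
Around a high, pressure-gradient force acts outward with centrifugal, so Coriolis balances both:
fV = (1/ρ)|∂P/∂n| + V²/R  →  V² − fR·V + fR·V_g = 0
With fR = 9.76×10⁻⁵ × 1231×10³ m = 120 m/s:
V = [fR − √((fR)² − 4 fR V_g)]/2 = [120 − √(120² − 4×120×16)]/2 = 19 m/s
Supergeostrophic (V > V_g = 16 m/s), as expected around a high.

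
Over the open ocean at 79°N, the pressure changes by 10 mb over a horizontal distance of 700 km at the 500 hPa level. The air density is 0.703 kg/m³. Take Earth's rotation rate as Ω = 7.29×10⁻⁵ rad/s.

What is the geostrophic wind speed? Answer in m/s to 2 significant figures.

14 m/s

Coriolis parameter at 79°N:
f = 2Ω sin φ = 2 × 7.29×10⁻⁵ × sin 79° = 1.43×10⁻⁴ s⁻¹
Pressure gradient: |∂P/∂n| = 1000 Pa / 700000 m = 1.43×10⁻³ Pa/m
Geostrophic balance (pressure-gradient force = Coriolis force):
V_g = (1/(fρ)) |∂P/∂n| = 1.43×10⁻³ / (1.43×10⁻⁴ × 0.703) = 14.2 m/s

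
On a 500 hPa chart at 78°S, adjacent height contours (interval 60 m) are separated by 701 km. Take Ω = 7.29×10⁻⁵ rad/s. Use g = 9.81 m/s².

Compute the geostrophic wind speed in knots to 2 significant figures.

11 knots

Coriolis parameter at 78°S:
f = 2Ω sin φ = 2 × 7.29×10⁻⁵ × sin 78° = 1.43×10⁻⁴ s⁻¹
Height gradient: |∂Z/∂n| = 60 m / 701000 m = 8.56×10⁻⁵
On a pressure surface, geostrophic balance gives V_g = (g/f)|∂Z/∂n|:
V_g = 9.81 × 8.56×10⁻⁵ / 1.43×10⁻⁴ = 5.89 m/s
Converting: 5.89 m/s × 1.944 = 11 knots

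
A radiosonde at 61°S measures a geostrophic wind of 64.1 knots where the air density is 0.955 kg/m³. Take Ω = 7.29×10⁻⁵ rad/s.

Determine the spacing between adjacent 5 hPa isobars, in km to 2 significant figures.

120 km

Coriolis parameter at 61°S:
f = 2Ω sin φ = 2 × 7.29×10⁻⁵ × sin 61° = 1.28×10⁻⁴ s⁻¹
Wind speed in SI: 64.1 knots = 33.0 m/s
Geostrophic balance rearranged: |∂P/∂n| = f ρ V_g
|∂P/∂n| = 1.28×10⁻⁴ × 0.955 × 33.0 = 4.02×10⁻³ Pa/m
Isobar spacing: Δn = ΔP/|∂P/∂n| = 500 Pa / 4.02×10⁻³ Pa/m = 124507 m ≈ 120 km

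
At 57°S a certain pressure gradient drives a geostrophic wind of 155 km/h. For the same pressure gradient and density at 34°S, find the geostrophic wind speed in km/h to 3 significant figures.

With the same pressure gradient and density, V_g ∝ 1/f ∝ 1/sin φ.
V₂ = V₁ · sin φ₁ / sin φ₂ = 155 × sin 57° / sin 34°
V₂ = 155 × 0.8387/0.5592 = 232 km/h

232 km/h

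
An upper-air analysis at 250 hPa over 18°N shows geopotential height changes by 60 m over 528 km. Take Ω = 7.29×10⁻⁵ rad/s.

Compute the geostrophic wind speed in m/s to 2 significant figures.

Coriolis parameter at 18°N:
f = 2Ω sin φ = 2 × 7.29×10⁻⁵ × sin 18° = 4.51×10⁻⁵ s⁻¹
Height gradient: |∂Z/∂n| = 60 m / 528000 m = 1.14×10⁻⁴
On a pressure surface, geostrophic balance gives V_g = (g/f)|∂Z/∂n|:
V_g = 9.81 × 1.14×10⁻⁴ / 4.51×10⁻⁵ = 24.7 m/s

25 m/s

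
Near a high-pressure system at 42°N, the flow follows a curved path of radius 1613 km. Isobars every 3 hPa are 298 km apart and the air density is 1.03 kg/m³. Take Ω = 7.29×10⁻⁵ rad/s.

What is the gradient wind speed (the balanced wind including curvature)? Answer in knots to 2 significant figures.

Coriolis parameter at 42°N:
f = 2Ω sin φ = 2 × 7.29×10⁻⁵ × sin 42° = 9.76×10⁻⁵ s⁻¹
Pressure gradient: |∂P/∂n| = 300 Pa / 298000 m = 1.01×10⁻³ Pa/m
Geostrophic speed: V_g = |∂P/∂n|/(fρ) = 1.01×10⁻³/(9.76×10⁻⁵ × 1.03) = 10.0 m/s
Around a high, pressure-gradient force acts outward with centrifugal, so Coriolis balances both:
fV = (1/ρ)|∂P/∂n| + V²/R  →  V² − fR·V + fR·V_g = 0
With fR = 9.76×10⁻⁵ × 1613×10³ m = 157 m/s:
V = [fR − √((fR)² − 4 fR V_g)]/2 = [157 − √(157² − 4×157×10)]/2 = 10.8 m/s
Supergeostrophic (V > V_g = 10 m/s), as expected around a high.
Converting: 10.8 m/s × 1.944 = 21 knots

21 knots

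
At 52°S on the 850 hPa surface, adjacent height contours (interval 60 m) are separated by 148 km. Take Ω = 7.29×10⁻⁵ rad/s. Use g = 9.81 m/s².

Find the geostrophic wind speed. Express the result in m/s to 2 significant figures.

35 m/s

Coriolis parameter at 52°S:
f = 2Ω sin φ = 2 × 7.29×10⁻⁵ × sin 52° = 1.15×10⁻⁴ s⁻¹
Height gradient: |∂Z/∂n| = 60 m / 148000 m = 4.05×10⁻⁴
On a pressure surface, geostrophic balance gives V_g = (g/f)|∂Z/∂n|:
V_g = 9.81 × 4.05×10⁻⁴ / 1.15×10⁻⁴ = 34.6 m/s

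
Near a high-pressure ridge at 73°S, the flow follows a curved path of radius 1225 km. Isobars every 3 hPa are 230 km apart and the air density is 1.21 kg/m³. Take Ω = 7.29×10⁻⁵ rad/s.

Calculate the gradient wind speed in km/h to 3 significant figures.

Coriolis parameter at 73°S:
f = 2Ω sin φ = 2 × 7.29×10⁻⁵ × sin 73° = 1.39×10⁻⁴ s⁻¹
Pressure gradient: |∂P/∂n| = 300 Pa / 230000 m = 1.30×10⁻³ Pa/m
Geostrophic speed: V_g = |∂P/∂n|/(fρ) = 1.30×10⁻³/(1.39×10⁻⁴ × 1.21) = 7.73 m/s
Around a high, pressure-gradient force acts outward with centrifugal, so Coriolis balances both:
fV = (1/ρ)|∂P/∂n| + V²/R  →  V² − fR·V + fR·V_g = 0
With fR = 1.39×10⁻⁴ × 1225×10³ m = 171 m/s:
V = [fR − √((fR)² − 4 fR V_g)]/2 = [171 − √(171² − 4×171×7.73)]/2 = 8.12 m/s
Supergeostrophic (V > V_g = 7.73 m/s), as expected around a high.
Converting: 8.12 m/s × 3.6 = 29.2 km/h

29.2 km/h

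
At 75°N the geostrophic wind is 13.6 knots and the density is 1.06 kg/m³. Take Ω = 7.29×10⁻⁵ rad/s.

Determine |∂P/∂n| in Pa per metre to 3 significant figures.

Coriolis parameter at 75°N:
f = 2Ω sin φ = 2 × 7.29×10⁻⁵ × sin 75° = 1.41×10⁻⁴ s⁻¹
Wind speed in SI: 13.6 knots = 7.00 m/s
Geostrophic balance rearranged: |∂P/∂n| = f ρ V_g
|∂P/∂n| = 1.41×10⁻⁴ × 1.06 × 7.00 = 1.04×10⁻³ Pa/m

1.04×10⁻³ Pa/m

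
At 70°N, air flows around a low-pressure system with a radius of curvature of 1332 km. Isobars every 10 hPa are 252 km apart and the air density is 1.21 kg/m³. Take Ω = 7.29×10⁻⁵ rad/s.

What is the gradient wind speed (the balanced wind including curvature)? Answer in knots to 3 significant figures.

41.6 knots

Coriolis parameter at 70°N:
f = 2Ω sin φ = 2 × 7.29×10⁻⁵ × sin 70° = 1.37×10⁻⁴ s⁻¹
Pressure gradient: |∂P/∂n| = 1000 Pa / 252000 m = 3.97×10⁻³ Pa/m
Geostrophic speed: V_g = |∂P/∂n|/(fρ) = 3.97×10⁻³/(1.37×10⁻⁴ × 1.21) = 23.9 m/s
Around a low, centrifugal force acts outward with Coriolis, so pressure-gradient force balances both:
(1/ρ)|∂P/∂n| = fV + V²/R  →  V² + fR·V − fR·V_g = 0
With fR = 1.37×10⁻⁴ × 1332×10³ m = 182 m/s:
V = [−fR + √((fR)² + 4 fR V_g)]/2 = [−182 + √(182² + 4×182×23.9)]/2 = 21.4 m/s
Subgeostrophic (V < V_g = 23.9 m/s), as expected around a low.
Converting: 21.4 m/s × 1.944 = 41.6 knots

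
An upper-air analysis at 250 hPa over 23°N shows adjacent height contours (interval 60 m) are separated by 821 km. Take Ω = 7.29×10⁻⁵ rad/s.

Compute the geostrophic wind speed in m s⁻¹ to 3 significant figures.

Coriolis parameter at 23°N:
f = 2Ω sin φ = 2 × 7.29×10⁻⁵ × sin 23° = 5.70×10⁻⁵ s⁻¹
Height gradient: |∂Z/∂n| = 60 m / 821000 m = 7.31×10⁻⁵
On a pressure surface, geostrophic balance gives V_g = (g/f)|∂Z/∂n|:
V_g = 9.81 × 7.31×10⁻⁵ / 5.70×10⁻⁵ = 12.6 m/s

12.6 m s⁻¹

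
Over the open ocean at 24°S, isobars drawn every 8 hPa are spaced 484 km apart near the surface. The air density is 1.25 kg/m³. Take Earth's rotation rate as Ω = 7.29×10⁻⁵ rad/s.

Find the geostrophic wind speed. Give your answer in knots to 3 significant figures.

Coriolis parameter at 24°S:
f = 2Ω sin φ = 2 × 7.29×10⁻⁵ × sin 24° = 5.93×10⁻⁵ s⁻¹
Pressure gradient: |∂P/∂n| = 800 Pa / 484000 m = 1.65×10⁻³ Pa/m
Geostrophic balance (pressure-gradient force = Coriolis force):
V_g = (1/(fρ)) |∂P/∂n| = 1.65×10⁻³ / (5.93×10⁻⁵ × 1.25) = 22.3 m/s
Converting: 22.3 m/s × 1.944 = 43.3 knots

43.3 knots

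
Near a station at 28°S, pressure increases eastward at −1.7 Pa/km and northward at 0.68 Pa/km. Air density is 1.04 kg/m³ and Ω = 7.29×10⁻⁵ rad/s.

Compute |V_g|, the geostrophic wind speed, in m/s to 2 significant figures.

26 m/s

Coriolis parameter at 28°S:
f = 2Ω sin φ = 2 × 7.29×10⁻⁵ × sin 28° = 6.84×10⁻⁵ s⁻¹
In the Southern Hemisphere f is negative: f = −6.84×10⁻⁵ s⁻¹.
Component geostrophic relations (x east, y north):
u_g = −(1/(fρ)) ∂P/∂y,  v_g = (1/(fρ)) ∂P/∂x
u_g = −(0.68×10⁻³)/(−6.84×10⁻⁵ × 1.04) = 9.55 m/s;  v_g = (−1.7×10⁻³)/(−6.84×10⁻⁵ × 1.04) = 23.9 m/s
|V_g| = √(u_g² + v_g²) = 25.7 m/s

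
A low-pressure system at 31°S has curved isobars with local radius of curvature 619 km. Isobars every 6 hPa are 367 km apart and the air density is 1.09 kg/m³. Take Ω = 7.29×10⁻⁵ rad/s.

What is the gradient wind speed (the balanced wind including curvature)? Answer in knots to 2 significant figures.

Coriolis parameter at 31°S:
f = 2Ω sin φ = 2 × 7.29×10⁻⁵ × sin 31° = 7.51×10⁻⁵ s⁻¹
Pressure gradient: |∂P/∂n| = 600 Pa / 367000 m = 1.63×10⁻³ Pa/m
Geostrophic speed: V_g = |∂P/∂n|/(fρ) = 1.63×10⁻³/(7.51×10⁻⁵ × 1.09) = 20.0 m/s
Around a low, centrifugal force acts outward with Coriolis, so pressure-gradient force balances both:
(1/ρ)|∂P/∂n| = fV + V²/R  →  V² + fR·V − fR·V_g = 0
With fR = 7.51×10⁻⁵ × 619×10³ m = 46.5 m/s:
V = [−fR + √((fR)² + 4 fR V_g)]/2 = [−46.5 + √(46.5² + 4×46.5×20)]/2 = 15.1 m/s
Subgeostrophic (V < V_g = 20 m/s), as expected around a low.
Converting: 15.1 m/s × 1.944 = 29 knots

29 knots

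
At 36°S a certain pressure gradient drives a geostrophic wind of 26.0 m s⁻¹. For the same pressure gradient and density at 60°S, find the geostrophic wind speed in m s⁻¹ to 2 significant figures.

18 m s⁻¹

With the same pressure gradient and density, V_g ∝ 1/f ∝ 1/sin φ.
V₂ = V₁ · sin φ₁ / sin φ₂ = 26.0 × sin 36° / sin 60°
V₂ = 26.0 × 0.5878/0.8660 = 18 m s⁻¹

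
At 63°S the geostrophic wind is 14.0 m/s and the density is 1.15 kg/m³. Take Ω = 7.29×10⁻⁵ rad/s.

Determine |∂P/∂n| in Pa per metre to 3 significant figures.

Coriolis parameter at 63°S:
f = 2Ω sin φ = 2 × 7.29×10⁻⁵ × sin 63° = 1.30×10⁻⁴ s⁻¹
Geostrophic balance rearranged: |∂P/∂n| = f ρ V_g
|∂P/∂n| = 1.30×10⁻⁴ × 1.15 × 14.0 = 2.09×10⁻³ Pa/m

2.09×10⁻³ Pa/m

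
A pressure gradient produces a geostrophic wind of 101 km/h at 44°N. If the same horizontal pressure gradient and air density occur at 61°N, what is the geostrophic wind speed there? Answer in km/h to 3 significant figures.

With the same pressure gradient and density, V_g ∝ 1/f ∝ 1/sin φ.
V₂ = V₁ · sin φ₁ / sin φ₂ = 101 × sin 44° / sin 61°
V₂ = 101 × 0.6947/0.8746 = 80.2 km/h

80.2 km/h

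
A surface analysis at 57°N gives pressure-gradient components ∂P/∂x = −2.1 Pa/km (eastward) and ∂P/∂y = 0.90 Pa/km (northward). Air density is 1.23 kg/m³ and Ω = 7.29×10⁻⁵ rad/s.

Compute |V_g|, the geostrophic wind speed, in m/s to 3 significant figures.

Coriolis parameter at 57°N:
f = 2Ω sin φ = 2 × 7.29×10⁻⁵ × sin 57° = 1.22×10⁻⁴ s⁻¹
Component geostrophic relations (x east, y north):
u_g = −(1/(fρ)) ∂P/∂y,  v_g = (1/(fρ)) ∂P/∂x
u_g = −(0.90×10⁻³)/(1.22×10⁻⁴ × 1.23) = −5.98 m/s;  v_g = (−2.1×10⁻³)/(1.22×10⁻⁴ × 1.23) = −14.0 m/s
|V_g| = √(u_g² + v_g²) = 15.2 m/s

15.2 m/s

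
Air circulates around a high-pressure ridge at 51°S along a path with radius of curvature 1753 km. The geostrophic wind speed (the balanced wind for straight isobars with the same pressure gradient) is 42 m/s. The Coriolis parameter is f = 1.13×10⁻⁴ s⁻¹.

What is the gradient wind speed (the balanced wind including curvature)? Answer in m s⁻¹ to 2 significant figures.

Around a high, pressure-gradient force acts outward with centrifugal, so Coriolis balances both:
fV = (1/ρ)|∂P/∂n| + V²/R  →  V² − fR·V + fR·V_g = 0
With fR = 1.13×10⁻⁴ × 1753×10³ m = 198 m/s:
V = [fR − √((fR)² − 4 fR V_g)]/2 = [198 − √(198² − 4×198×42)]/2 = 60.4 m/s
Supergeostrophic (V > V_g = 42 m/s), as expected around a high.

60 m s⁻¹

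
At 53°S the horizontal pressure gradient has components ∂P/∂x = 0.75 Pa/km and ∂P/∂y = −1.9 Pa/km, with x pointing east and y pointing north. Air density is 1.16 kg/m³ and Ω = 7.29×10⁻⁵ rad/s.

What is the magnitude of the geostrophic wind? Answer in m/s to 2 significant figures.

15 m/s

Coriolis parameter at 53°S:
f = 2Ω sin φ = 2 × 7.29×10⁻⁵ × sin 53° = 1.16×10⁻⁴ s⁻¹
In the Southern Hemisphere f is negative: f = −1.16×10⁻⁴ s⁻¹.
Component geostrophic relations (x east, y north):
u_g = −(1/(fρ)) ∂P/∂y,  v_g = (1/(fρ)) ∂P/∂x
u_g = −(−1.9×10⁻³)/(−1.16×10⁻⁴ × 1.16) = −14.1 m/s;  v_g = (0.75×10⁻³)/(−1.16×10⁻⁴ × 1.16) = −5.55 m/s
|V_g| = √(u_g² + v_g²) = 15.1 m/s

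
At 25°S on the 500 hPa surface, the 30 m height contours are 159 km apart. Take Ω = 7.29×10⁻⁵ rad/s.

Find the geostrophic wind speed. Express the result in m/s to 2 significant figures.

30 m/s

Coriolis parameter at 25°S:
f = 2Ω sin φ = 2 × 7.29×10⁻⁵ × sin 25° = 6.16×10⁻⁵ s⁻¹
Height gradient: |∂Z/∂n| = 30 m / 159000 m = 1.89×10⁻⁴
On a pressure surface, geostrophic balance gives V_g = (g/f)|∂Z/∂n|:
V_g = 9.81 × 1.89×10⁻⁴ / 6.16×10⁻⁵ = 30.0 m/s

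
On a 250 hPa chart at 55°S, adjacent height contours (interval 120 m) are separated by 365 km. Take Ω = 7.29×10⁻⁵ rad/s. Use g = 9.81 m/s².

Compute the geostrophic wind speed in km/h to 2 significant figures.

Coriolis parameter at 55°S:
f = 2Ω sin φ = 2 × 7.29×10⁻⁵ × sin 55° = 1.19×10⁻⁴ s⁻¹
Height gradient: |∂Z/∂n| = 120 m / 365000 m = 3.29×10⁻⁴
On a pressure surface, geostrophic balance gives V_g = (g/f)|∂Z/∂n|:
V_g = 9.81 × 3.29×10⁻⁴ / 1.19×10⁻⁴ = 27.0 m/s
Converting: 27.0 m/s × 3.6 = 97 km/h

97 km/h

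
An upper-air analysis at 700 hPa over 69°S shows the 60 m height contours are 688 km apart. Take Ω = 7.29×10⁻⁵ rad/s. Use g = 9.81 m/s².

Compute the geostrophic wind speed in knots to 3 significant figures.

Coriolis parameter at 69°S:
f = 2Ω sin φ = 2 × 7.29×10⁻⁵ × sin 69° = 1.36×10⁻⁴ s⁻¹
Height gradient: |∂Z/∂n| = 60 m / 688000 m = 8.72×10⁻⁵
On a pressure surface, geostrophic balance gives V_g = (g/f)|∂Z/∂n|:
V_g = 9.81 × 8.72×10⁻⁵ / 1.36×10⁻⁴ = 6.29 m/s
Converting: 6.29 m/s × 1.944 = 12.2 knots

12.2 knots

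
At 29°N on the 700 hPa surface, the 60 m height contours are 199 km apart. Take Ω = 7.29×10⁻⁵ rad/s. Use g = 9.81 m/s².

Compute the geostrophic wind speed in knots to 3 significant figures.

Coriolis parameter at 29°N:
f = 2Ω sin φ = 2 × 7.29×10⁻⁵ × sin 29° = 7.07×10⁻⁵ s⁻¹
Height gradient: |∂Z/∂n| = 60 m / 199000 m = 3.02×10⁻⁴
On a pressure surface, geostrophic balance gives V_g = (g/f)|∂Z/∂n|:
V_g = 9.81 × 3.02×10⁻⁴ / 7.07×10⁻⁵ = 41.8 m/s
Converting: 41.8 m/s × 1.944 = 81.3 knots

81.3 knots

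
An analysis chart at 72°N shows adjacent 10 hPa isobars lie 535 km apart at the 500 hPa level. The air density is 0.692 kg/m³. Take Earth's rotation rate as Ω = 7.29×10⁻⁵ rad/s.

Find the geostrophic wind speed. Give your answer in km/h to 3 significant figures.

Coriolis parameter at 72°N:
f = 2Ω sin φ = 2 × 7.29×10⁻⁵ × sin 72° = 1.39×10⁻⁴ s⁻¹
Pressure gradient: |∂P/∂n| = 1000 Pa / 535000 m = 1.87×10⁻³ Pa/m
Geostrophic balance (pressure-gradient force = Coriolis force):
V_g = (1/(fρ)) |∂P/∂n| = 1.87×10⁻³ / (1.39×10⁻⁴ × 0.692) = 19.5 m/s
Converting: 19.5 m/s × 3.6 = 70.1 km/h

70.1 km/h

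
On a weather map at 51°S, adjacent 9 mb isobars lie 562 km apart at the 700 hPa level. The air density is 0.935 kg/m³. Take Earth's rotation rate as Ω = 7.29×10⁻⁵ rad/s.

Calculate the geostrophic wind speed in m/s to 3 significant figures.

15.1 m/s

Coriolis parameter at 51°S:
f = 2Ω sin φ = 2 × 7.29×10⁻⁵ × sin 51° = 1.13×10⁻⁴ s⁻¹
Pressure gradient: |∂P/∂n| = 900 Pa / 562000 m = 1.60×10⁻³ Pa/m
Geostrophic balance (pressure-gradient force = Coriolis force):
V_g = (1/(fρ)) |∂P/∂n| = 1.60×10⁻³ / (1.13×10⁻⁴ × 0.935) = 15.1 m/s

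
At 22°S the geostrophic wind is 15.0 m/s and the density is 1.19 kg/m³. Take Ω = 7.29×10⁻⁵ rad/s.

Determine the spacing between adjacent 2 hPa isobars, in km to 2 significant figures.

210 km

Coriolis parameter at 22°S:
f = 2Ω sin φ = 2 × 7.29×10⁻⁵ × sin 22° = 5.46×10⁻⁵ s⁻¹
Geostrophic balance rearranged: |∂P/∂n| = f ρ V_g
|∂P/∂n| = 5.46×10⁻⁵ × 1.19 × 15.0 = 9.75×10⁻⁴ Pa/m
Isobar spacing: Δn = ΔP/|∂P/∂n| = 200 Pa / 9.75×10⁻⁴ Pa/m = 205144 m ≈ 210 km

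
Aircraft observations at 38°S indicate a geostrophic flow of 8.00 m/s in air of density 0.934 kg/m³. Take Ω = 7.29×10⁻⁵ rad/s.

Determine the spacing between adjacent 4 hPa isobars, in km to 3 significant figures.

596 km

Coriolis parameter at 38°S:
f = 2Ω sin φ = 2 × 7.29×10⁻⁵ × sin 38° = 8.98×10⁻⁵ s⁻¹
Geostrophic balance rearranged: |∂P/∂n| = f ρ V_g
|∂P/∂n| = 8.98×10⁻⁵ × 0.934 × 8.00 = 6.71×10⁻⁴ Pa/m
Isobar spacing: Δn = ΔP/|∂P/∂n| = 400 Pa / 6.71×10⁻⁴ Pa/m = 596381 m ≈ 596 km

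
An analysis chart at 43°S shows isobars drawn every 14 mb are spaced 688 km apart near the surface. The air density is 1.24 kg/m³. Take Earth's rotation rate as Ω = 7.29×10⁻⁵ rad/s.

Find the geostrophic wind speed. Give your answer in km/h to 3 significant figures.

59.4 km/h

Coriolis parameter at 43°S:
f = 2Ω sin φ = 2 × 7.29×10⁻⁵ × sin 43° = 9.94×10⁻⁵ s⁻¹
Pressure gradient: |∂P/∂n| = 1400 Pa / 688000 m = 2.03×10⁻³ Pa/m
Geostrophic balance (pressure-gradient force = Coriolis force):
V_g = (1/(fρ)) |∂P/∂n| = 2.03×10⁻³ / (9.94×10⁻⁵ × 1.24) = 16.5 m/s
Converting: 16.5 m/s × 3.6 = 59.4 km/h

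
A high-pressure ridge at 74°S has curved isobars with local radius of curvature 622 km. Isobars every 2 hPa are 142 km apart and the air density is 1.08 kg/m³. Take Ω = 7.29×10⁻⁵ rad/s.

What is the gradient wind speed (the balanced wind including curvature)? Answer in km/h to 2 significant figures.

Coriolis parameter at 74°S:
f = 2Ω sin φ = 2 × 7.29×10⁻⁵ × sin 74° = 1.40×10⁻⁴ s⁻¹
Pressure gradient: |∂P/∂n| = 200 Pa / 142000 m = 1.41×10⁻³ Pa/m
Geostrophic speed: V_g = |∂P/∂n|/(fρ) = 1.41×10⁻³/(1.40×10⁻⁴ × 1.08) = 9.31 m/s
Around a high, pressure-gradient force acts outward with centrifugal, so Coriolis balances both:
fV = (1/ρ)|∂P/∂n| + V²/R  →  V² − fR·V + fR·V_g = 0
With fR = 1.40×10⁻⁴ × 622×10³ m = 87.2 m/s:
V = [fR − √((fR)² − 4 fR V_g)]/2 = [87.2 − √(87.2² − 4×87.2×9.31)]/2 = 10.6 m/s
Supergeostrophic (V > V_g = 9.31 m/s), as expected around a high.
Converting: 10.6 m/s × 3.6 = 38 km/h

38 km/h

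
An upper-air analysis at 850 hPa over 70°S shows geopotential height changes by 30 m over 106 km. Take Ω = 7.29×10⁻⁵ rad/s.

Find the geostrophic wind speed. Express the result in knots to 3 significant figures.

Coriolis parameter at 70°S:
f = 2Ω sin φ = 2 × 7.29×10⁻⁵ × sin 70° = 1.37×10⁻⁴ s⁻¹
Height gradient: |∂Z/∂n| = 30 m / 106000 m = 2.83×10⁻⁴
On a pressure surface, geostrophic balance gives V_g = (g/f)|∂Z/∂n|:
V_g = 9.81 × 2.83×10⁻⁴ / 1.37×10⁻⁴ = 20.3 m/s
Converting: 20.3 m/s × 1.944 = 39.4 knots

39.4 knots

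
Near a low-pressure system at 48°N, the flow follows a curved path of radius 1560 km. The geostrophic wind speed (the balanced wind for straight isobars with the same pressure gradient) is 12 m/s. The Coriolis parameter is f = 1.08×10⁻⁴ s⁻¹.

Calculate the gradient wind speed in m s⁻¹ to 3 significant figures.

Around a low, centrifugal force acts outward with Coriolis, so pressure-gradient force balances both:
(1/ρ)|∂P/∂n| = fV + V²/R  →  V² + fR·V − fR·V_g = 0
With fR = 1.08×10⁻⁴ × 1560×10³ m = 168 m/s:
V = [−fR + √((fR)² + 4 fR V_g)]/2 = [−168 + √(168² + 4×168×12)]/2 = 11.2 m/s
Subgeostrophic (V < V_g = 12 m/s), as expected around a low.

11.2 m s⁻¹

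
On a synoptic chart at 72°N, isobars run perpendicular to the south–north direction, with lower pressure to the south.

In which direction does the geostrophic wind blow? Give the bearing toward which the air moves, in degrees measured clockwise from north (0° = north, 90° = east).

270°

The pressure-gradient force points toward the south (bearing 180°).
Geostrophic balance: in the Northern Hemisphere the Coriolis force deflects motion to the right, so the geostrophic wind blows 90° to the right of the pressure-gradient force (low pressure on the left).
Rotating 180° by 90° clockwise gives 270° — the wind blows toward the west.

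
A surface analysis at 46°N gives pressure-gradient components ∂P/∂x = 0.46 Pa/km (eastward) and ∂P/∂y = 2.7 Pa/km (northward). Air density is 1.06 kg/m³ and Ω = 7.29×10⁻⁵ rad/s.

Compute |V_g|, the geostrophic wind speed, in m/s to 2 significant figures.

25 m/s

Coriolis parameter at 46°N:
f = 2Ω sin φ = 2 × 7.29×10⁻⁵ × sin 46° = 1.05×10⁻⁴ s⁻¹
Component geostrophic relations (x east, y north):
u_g = −(1/(fρ)) ∂P/∂y,  v_g = (1/(fρ)) ∂P/∂x
u_g = −(2.7×10⁻³)/(1.05×10⁻⁴ × 1.06) = −24.3 m/s;  v_g = (0.46×10⁻³)/(1.05×10⁻⁴ × 1.06) = 4.14 m/s
|V_g| = √(u_g² + v_g²) = 24.6 m/s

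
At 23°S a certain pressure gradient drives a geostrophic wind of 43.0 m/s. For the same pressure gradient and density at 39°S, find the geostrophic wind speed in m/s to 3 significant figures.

With the same pressure gradient and density, V_g ∝ 1/f ∝ 1/sin φ.
V₂ = V₁ · sin φ₁ / sin φ₂ = 43.0 × sin 23° / sin 39°
V₂ = 43.0 × 0.3907/0.6293 = 26.7 m/s

26.7 m/s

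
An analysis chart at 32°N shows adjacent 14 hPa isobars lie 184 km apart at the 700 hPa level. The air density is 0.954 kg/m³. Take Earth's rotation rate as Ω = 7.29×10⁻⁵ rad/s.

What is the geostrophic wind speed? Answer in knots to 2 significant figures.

200 knots

Coriolis parameter at 32°N:
f = 2Ω sin φ = 2 × 7.29×10⁻⁵ × sin 32° = 7.73×10⁻⁵ s⁻¹
Pressure gradient: |∂P/∂n| = 1400 Pa / 184000 m = 7.61×10⁻³ Pa/m
Geostrophic balance (pressure-gradient force = Coriolis force):
V_g = (1/(fρ)) |∂P/∂n| = 7.61×10⁻³ / (7.73×10⁻⁵ × 0.954) = 103 m/s
Converting: 103 m/s × 1.944 = 200 knots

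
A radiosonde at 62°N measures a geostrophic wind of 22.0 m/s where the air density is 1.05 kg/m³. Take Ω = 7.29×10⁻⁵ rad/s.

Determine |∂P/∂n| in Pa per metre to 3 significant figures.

Coriolis parameter at 62°N:
f = 2Ω sin φ = 2 × 7.29×10⁻⁵ × sin 62° = 1.29×10⁻⁴ s⁻¹
Geostrophic balance rearranged: |∂P/∂n| = f ρ V_g
|∂P/∂n| = 1.29×10⁻⁴ × 1.05 × 22.0 = 2.97×10⁻³ Pa/m

2.97×10⁻³ Pa/m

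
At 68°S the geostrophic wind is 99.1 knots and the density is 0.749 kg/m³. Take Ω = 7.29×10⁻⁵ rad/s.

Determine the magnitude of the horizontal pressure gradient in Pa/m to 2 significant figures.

Coriolis parameter at 68°S:
f = 2Ω sin φ = 2 × 7.29×10⁻⁵ × sin 68° = 1.35×10⁻⁴ s⁻¹
Wind speed in SI: 99.1 knots = 51.0 m/s
Geostrophic balance rearranged: |∂P/∂n| = f ρ V_g
|∂P/∂n| = 1.35×10⁻⁴ × 0.749 × 51.0 = 5.16×10⁻³ Pa/m

5.2×10⁻³ Pa/m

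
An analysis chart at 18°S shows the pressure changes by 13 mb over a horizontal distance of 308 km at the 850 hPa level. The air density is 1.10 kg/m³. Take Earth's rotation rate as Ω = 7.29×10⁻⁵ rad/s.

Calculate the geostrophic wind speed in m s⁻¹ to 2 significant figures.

Coriolis parameter at 18°S:
f = 2Ω sin φ = 2 × 7.29×10⁻⁵ × sin 18° = 4.51×10⁻⁵ s⁻¹
Pressure gradient: |∂P/∂n| = 1300 Pa / 308000 m = 4.22×10⁻³ Pa/m
Geostrophic balance (pressure-gradient force = Coriolis force):
V_g = (1/(fρ)) |∂P/∂n| = 4.22×10⁻³ / (4.51×10⁻⁵ × 1.10) = 85.2 m/s

85 m s⁻¹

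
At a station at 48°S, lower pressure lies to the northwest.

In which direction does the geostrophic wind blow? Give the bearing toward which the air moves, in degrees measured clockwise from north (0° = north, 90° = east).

225°

The pressure-gradient force points toward the northwest (bearing 315°).
Geostrophic balance: in the Southern Hemisphere the Coriolis force deflects motion to the left, so the geostrophic wind blows 90° to the left of the pressure-gradient force (low pressure on the right).
Rotating 315° by 90° counterclockwise gives 225° — the wind blows toward the southwest.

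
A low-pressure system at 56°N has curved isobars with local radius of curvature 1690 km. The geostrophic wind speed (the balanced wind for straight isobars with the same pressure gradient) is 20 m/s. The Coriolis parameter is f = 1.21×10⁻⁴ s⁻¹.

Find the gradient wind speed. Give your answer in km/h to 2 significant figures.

66 km/h

Around a low, centrifugal force acts outward with Coriolis, so pressure-gradient force balances both:
(1/ρ)|∂P/∂n| = fV + V²/R  →  V² + fR·V − fR·V_g = 0
With fR = 1.21×10⁻⁴ × 1690×10³ m = 204 m/s:
V = [−fR + √((fR)² + 4 fR V_g)]/2 = [−204 + √(204² + 4×204×20)]/2 = 18.4 m/s
Subgeostrophic (V < V_g = 20 m/s), as expected around a low.
Converting: 18.4 m/s × 3.6 = 66 km/h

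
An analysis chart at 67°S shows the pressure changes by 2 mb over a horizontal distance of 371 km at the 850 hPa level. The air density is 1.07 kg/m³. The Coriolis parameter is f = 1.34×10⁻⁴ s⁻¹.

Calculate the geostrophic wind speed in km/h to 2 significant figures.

Pressure gradient: |∂P/∂n| = 200 Pa / 371000 m = 5.39×10⁻⁴ Pa/m
Geostrophic balance (pressure-gradient force = Coriolis force):
V_g = (1/(fρ)) |∂P/∂n| = 5.39×10⁻⁴ / (1.34×10⁻⁴ × 1.07) = 3.76 m/s
Converting: 3.76 m/s × 3.6 = 14 km/h

14 km/h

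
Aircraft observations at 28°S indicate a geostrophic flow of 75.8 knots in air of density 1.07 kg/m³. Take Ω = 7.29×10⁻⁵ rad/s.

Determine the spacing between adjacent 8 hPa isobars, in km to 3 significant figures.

280 km

Coriolis parameter at 28°S:
f = 2Ω sin φ = 2 × 7.29×10⁻⁵ × sin 28° = 6.84×10⁻⁵ s⁻¹
Wind speed in SI: 75.8 knots = 39.0 m/s
Geostrophic balance rearranged: |∂P/∂n| = f ρ V_g
|∂P/∂n| = 6.84×10⁻⁵ × 1.07 × 39.0 = 2.86×10⁻³ Pa/m
Isobar spacing: Δn = ΔP/|∂P/∂n| = 800 Pa / 2.86×10⁻³ Pa/m = 280112 m ≈ 280 km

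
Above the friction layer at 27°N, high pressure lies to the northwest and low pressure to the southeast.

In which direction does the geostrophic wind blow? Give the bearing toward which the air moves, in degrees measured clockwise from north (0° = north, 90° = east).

225°

The pressure-gradient force points toward the southeast (bearing 135°).
Geostrophic balance: in the Northern Hemisphere the Coriolis force deflects motion to the right, so the geostrophic wind blows 90° to the right of the pressure-gradient force (low pressure on the left).
Rotating 135° by 90° clockwise gives 225° — the wind blows toward the southwest.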